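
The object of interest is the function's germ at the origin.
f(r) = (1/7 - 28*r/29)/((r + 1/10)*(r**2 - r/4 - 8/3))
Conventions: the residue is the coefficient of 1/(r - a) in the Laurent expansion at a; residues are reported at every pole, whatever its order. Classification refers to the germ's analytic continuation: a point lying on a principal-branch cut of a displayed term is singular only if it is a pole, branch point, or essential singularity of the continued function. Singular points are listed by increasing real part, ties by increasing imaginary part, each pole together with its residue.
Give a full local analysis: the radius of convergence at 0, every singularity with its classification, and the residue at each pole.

Radius of convergence at 0: 1/10.
At 1/8 - (1/24)*sqrt(1545): a pole of order 1; residue 14580/320537 + (252836/33015311)*sqrt(1545).
At -1/10: a pole of order 1; residue -29160/320537.
At 1/8 + (1/24)*sqrt(1545): a pole of order 1; residue 14580/320537 - (252836/33015311)*sqrt(1545).

Denominator factor (r + 1/10): pole of order 1 at -1/10, modulus 1/10.
Denominator factor (r**2 - r/4 - 8/3): discriminant 515/48, real irrational roots 1/8 + (1/24)*sqrt(1545) and 1/8 - (1/24)*sqrt(1545); poles of order 1, moduli 1/8 + (1/24)*sqrt(1545) and -1/8 + (1/24)*sqrt(1545).
The radius of convergence is the smallest modulus among the singular points: 1/10.
The factor r**2 - r/4 - 8/3 splits as (r - a)(r - a') with a = 1/8 - (1/24)*sqrt(1545), a' = 1/8 + (1/24)*sqrt(1545). At the order-1 pole a set g(r) = (r - a)*f(r) = [(1/7 - 28*r/29)/(r + 1/10)] / (r - a').
Simple pole: residue = g(a) at a = 1/8 - (1/24)*sqrt(1545), which is 14580/320537 + (252836/33015311)*sqrt(1545).
At the order-1 pole -1/10 set g(r) = (r - (-1/10))*f(r) = (1/7 - 28*r/29)/(r**2 - r/4 - 8/3).
Simple pole: residue = g(a) at a = -1/10, which is -29160/320537.
The factor r**2 - r/4 - 8/3 splits as (r - a)(r - a') with a = 1/8 + (1/24)*sqrt(1545), a' = 1/8 - (1/24)*sqrt(1545). At the order-1 pole a set g(r) = (r - a)*f(r) = [(1/7 - 28*r/29)/(r + 1/10)] / (r - a').
Simple pole: residue = g(a) at a = 1/8 + (1/24)*sqrt(1545), which is 14580/320537 - (252836/33015311)*sqrt(1545).
List the singular points by increasing real part (a conjugate pair: the negative imaginary part first).


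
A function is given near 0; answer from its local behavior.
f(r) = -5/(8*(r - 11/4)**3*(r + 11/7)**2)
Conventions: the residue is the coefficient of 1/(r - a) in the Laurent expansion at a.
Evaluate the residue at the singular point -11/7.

The residue is 1152480/214358881.

At the order-2 pole -11/7 set g(r) = (r - (-11/7))^2*f(r) = -5/(8*(r - 11/4)**3).
Order-2 pole: residue = g'(a); g'(-11/7) = 1152480/214358881, so the residue is 1152480/214358881.


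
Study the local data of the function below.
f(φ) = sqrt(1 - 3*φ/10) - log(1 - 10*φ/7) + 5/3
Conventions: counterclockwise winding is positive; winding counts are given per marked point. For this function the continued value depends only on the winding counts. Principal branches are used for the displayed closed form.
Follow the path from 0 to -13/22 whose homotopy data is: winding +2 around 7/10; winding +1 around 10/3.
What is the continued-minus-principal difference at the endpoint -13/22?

Continued minus principal equals (-(1/55)*sqrt(14245)) - ((4)*pi)*i.

The rational part is single-valued and drops out of the difference; each branch term changes only by its own monodromy.
(1)*sqrt(1 - φ/(10/3)): winding +1 is odd, the square root flips sign, contributing -2*(1)*sqrt(1 - (-13/22)/(10/3)) = -2*(1)*sqrt(259/220) = -(1/55)*sqrt(14245).
(-1)*log(1 - φ/(7/10)): each positive loop around 7/10 adds 2*pi*i to the log, so winding +2 contributes (-1)*(2)*2*pi*i = -(4)*pi*i.
Summing the contributions at φ = -13/22 gives (-(1/55)*sqrt(14245)) - ((4)*pi)*i.


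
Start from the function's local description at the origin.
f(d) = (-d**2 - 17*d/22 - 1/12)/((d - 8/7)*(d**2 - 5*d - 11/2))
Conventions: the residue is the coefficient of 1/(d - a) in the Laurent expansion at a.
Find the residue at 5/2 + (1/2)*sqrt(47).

The factor d**2 - 5*d - 11/2 splits as (d - a)(d - a') with a = 5/2 + (1/2)*sqrt(47), a' = 5/2 - (1/2)*sqrt(47). At the order-1 pole a set g(d) = (d - a)*f(d) = [(-d**2 - 17*d/22 - 1/12)/(d - 8/7)] / (d - a').
Simple pole: residue = g(a) at a = 5/2 + (1/2)*sqrt(47), which is -78785/128172 - (526057/6024084)*sqrt(47).

The residue is -78785/128172 - (526057/6024084)*sqrt(47).


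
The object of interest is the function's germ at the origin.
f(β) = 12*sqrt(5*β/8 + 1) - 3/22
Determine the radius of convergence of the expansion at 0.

The radius of convergence is 8/5.

Branch term (12)*sqrt(1 - β/(-8/5)): its argument vanishes at β = -8/5, a square-root branch point, modulus 8/5.
The radius of convergence is the smallest modulus among the singular points: 8/5.


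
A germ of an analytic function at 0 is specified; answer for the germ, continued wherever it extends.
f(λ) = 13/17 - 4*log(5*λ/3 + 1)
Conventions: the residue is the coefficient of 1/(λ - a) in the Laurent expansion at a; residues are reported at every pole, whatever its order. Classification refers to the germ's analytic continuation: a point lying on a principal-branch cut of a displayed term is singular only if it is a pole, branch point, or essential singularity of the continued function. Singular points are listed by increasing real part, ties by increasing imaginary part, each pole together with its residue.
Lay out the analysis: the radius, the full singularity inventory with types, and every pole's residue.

Branch term (-4)*log(1 - λ/(-3/5)): its argument vanishes at λ = -3/5, a logarithmic branch point, modulus 3/5.
The radius of convergence is the smallest modulus among the singular points: 3/5.

Radius of convergence at 0: 3/5.
At -3/5: a logarithmic branch point.


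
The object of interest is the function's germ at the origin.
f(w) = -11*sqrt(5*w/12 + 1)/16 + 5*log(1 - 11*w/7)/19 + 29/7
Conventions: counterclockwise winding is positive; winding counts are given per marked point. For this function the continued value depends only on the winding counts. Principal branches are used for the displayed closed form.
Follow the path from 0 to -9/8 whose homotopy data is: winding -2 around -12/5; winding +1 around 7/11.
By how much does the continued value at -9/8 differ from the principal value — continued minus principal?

Continued minus principal equals (10/19)*pi*i.

The rational part is single-valued and drops out of the difference; each branch term changes only by its own monodromy.
(-11/16)*sqrt(1 - w/(-12/5)): winding -2 is even, the square root returns to the same sheet, contribution 0.
(5/19)*log(1 - w/(7/11)): each positive loop around 7/11 adds 2*pi*i to the log, so winding +1 contributes (5/19)*(1)*2*pi*i = (10/19)*pi*i.
Summing the contributions at w = -9/8 gives (10/19)*pi*i.


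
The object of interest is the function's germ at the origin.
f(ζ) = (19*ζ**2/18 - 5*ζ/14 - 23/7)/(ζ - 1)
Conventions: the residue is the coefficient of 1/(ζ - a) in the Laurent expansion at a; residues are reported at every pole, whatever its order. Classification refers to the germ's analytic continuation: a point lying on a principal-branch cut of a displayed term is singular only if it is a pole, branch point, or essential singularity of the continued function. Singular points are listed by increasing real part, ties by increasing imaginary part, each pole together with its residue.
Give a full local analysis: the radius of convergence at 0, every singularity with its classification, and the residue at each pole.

Radius of convergence at 0: 1.
At 1: a pole of order 1; residue -163/63.

Denominator factor (ζ - 1): pole of order 1 at 1, modulus 1.
The radius of convergence is the smallest modulus among the singular points: 1.
At the order-1 pole 1 set g(ζ) = (ζ - (1))*f(ζ) = 19*ζ**2/18 - 5*ζ/14 - 23/7.
Simple pole: residue = g(a) at a = 1, which is -163/63.


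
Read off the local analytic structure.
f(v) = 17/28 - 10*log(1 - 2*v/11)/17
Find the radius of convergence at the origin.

The radius of convergence is 11/2.

Branch term (-10/17)*log(1 - v/(11/2)): its argument vanishes at v = 11/2, a logarithmic branch point, modulus 11/2.
The radius of convergence is the smallest modulus among the singular points: 11/2.


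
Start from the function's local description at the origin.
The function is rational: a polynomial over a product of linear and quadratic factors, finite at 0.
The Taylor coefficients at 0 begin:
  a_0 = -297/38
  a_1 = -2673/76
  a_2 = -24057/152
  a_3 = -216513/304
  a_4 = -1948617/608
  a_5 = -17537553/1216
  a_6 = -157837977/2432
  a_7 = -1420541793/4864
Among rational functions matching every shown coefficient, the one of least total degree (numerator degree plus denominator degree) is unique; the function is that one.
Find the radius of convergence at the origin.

The radius of convergence is 2/9.

No rational of total degree below 1 reproduces all 8 coefficients; solving the [0/1] Pade equations on them gives f(σ) = 33/(19*(σ - 2/9)), whose expansion matches every shown term.
Denominator factor (σ - 2/9): pole of order 1 at 2/9, modulus 2/9.
The radius of convergence is the smallest modulus among the singular points: 2/9.


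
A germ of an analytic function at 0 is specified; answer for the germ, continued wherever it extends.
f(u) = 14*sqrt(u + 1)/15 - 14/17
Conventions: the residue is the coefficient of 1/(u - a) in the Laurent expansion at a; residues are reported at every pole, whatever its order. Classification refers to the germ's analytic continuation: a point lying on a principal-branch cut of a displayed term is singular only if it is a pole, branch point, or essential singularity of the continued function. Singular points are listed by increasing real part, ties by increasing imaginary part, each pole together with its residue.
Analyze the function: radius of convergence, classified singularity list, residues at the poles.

Branch term (14/15)*sqrt(1 - u/(-1)): its argument vanishes at u = -1, a square-root branch point, modulus 1.
The radius of convergence is the smallest modulus among the singular points: 1.

Radius of convergence at 0: 1.
At -1: an algebraic (square-root) branch point.


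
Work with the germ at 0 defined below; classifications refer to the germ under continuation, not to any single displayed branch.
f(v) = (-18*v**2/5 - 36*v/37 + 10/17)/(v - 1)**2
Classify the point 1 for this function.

The denominator factor v - 1 vanishes at 1 and appears to the power 2; the numerator there equals -12532/3145, nonzero, and no other factor vanishes.
Hence a pole whose order is the multiplicity, 2.

The point is a pole of order 2.


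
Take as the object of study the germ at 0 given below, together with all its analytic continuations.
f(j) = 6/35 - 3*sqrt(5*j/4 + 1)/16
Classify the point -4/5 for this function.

The term (-3/16)*sqrt(1 - j/(-4/5)) has argument 1 - -4/5/(-4/5) = 0 at -4/5: a square-root (algebraic, two-sheeted) branch point; the remaining terms are analytic or single-valued there.

The point is an algebraic (square-root) branch point.


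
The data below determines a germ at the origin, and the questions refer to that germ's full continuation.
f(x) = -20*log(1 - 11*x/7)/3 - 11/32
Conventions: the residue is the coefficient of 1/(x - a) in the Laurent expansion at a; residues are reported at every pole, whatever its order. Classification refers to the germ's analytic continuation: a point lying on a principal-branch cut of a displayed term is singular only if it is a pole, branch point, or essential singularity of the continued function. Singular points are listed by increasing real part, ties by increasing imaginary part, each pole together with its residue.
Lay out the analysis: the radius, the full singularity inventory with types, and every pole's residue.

Branch term (-20/3)*log(1 - x/(7/11)): its argument vanishes at x = 7/11, a logarithmic branch point, modulus 7/11.
The radius of convergence is the smallest modulus among the singular points: 7/11.

Radius of convergence at 0: 7/11.
At 7/11: a logarithmic branch point.


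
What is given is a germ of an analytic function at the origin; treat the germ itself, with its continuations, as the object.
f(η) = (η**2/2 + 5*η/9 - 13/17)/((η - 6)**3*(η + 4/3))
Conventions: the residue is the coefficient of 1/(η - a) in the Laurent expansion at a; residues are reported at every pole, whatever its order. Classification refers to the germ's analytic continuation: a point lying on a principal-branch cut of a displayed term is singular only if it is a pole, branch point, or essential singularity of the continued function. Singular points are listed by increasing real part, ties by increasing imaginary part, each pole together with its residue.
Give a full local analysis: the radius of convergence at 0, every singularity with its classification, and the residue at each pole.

Denominator factor (η - 6)^3: pole of order 3 at 6, modulus 6.
Denominator factor (η + 4/3): pole of order 1 at -4/3, modulus 4/3.
The radius of convergence is the smallest modulus among the singular points: 4/3.
At the order-1 pole -4/3 set g(η) = (η - (-4/3))*f(η) = (η**2/2 + 5*η/9 - 13/17)/(η - 6)**3.
Simple pole: residue = g(a) at a = -4/3, which is 283/181016.
At the order-3 pole 6 set g(η) = (η - (6))^3*f(η) = (η**2/2 + 5*η/9 - 13/17)/(η + 4/3).
Order-3 pole: residue = g''(a)/2; g''(6) = -283/90508, so the residue is -283/181016.
List the singular points by increasing real part (a conjugate pair: the negative imaginary part first).

Radius of convergence at 0: 4/3.
At -4/3: a pole of order 1; residue 283/181016.
At 6: a pole of order 3; residue -283/181016.


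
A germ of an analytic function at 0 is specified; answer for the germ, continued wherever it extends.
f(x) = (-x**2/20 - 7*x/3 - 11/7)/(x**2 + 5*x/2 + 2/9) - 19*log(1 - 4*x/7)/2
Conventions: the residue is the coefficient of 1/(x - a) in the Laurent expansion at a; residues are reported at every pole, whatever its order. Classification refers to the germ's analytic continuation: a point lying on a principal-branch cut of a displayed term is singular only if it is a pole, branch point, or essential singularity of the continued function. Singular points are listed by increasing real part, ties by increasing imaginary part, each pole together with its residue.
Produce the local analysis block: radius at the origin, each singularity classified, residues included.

Radius of convergence at 0: 5/4 - (1/12)*sqrt(193).
At -5/4 - (1/12)*sqrt(193): a pole of order 1; residue -53/48 - (12097/324240)*sqrt(193).
At -5/4 + (1/12)*sqrt(193): a pole of order 1; residue -53/48 + (12097/324240)*sqrt(193).
At 7/4: a logarithmic branch point.

Denominator factor (x**2 + 5*x/2 + 2/9): discriminant 193/36, real irrational roots -5/4 + (1/12)*sqrt(193) and -5/4 - (1/12)*sqrt(193); poles of order 1, moduli 5/4 - (1/12)*sqrt(193) and 5/4 + (1/12)*sqrt(193).
Branch term (-19/2)*log(1 - x/(7/4)): its argument vanishes at x = 7/4, a logarithmic branch point, modulus 7/4.
The radius of convergence is the smallest modulus among the singular points: 5/4 - (1/12)*sqrt(193).
The branch term is analytic at -5/4 - (1/12)*sqrt(193) and contributes nothing to the residue; only the rational part matters.
The factor x**2 + 5*x/2 + 2/9 splits as (x - a)(x - a') with a = -5/4 - (1/12)*sqrt(193), a' = -5/4 + (1/12)*sqrt(193). At the order-1 pole a set g(x) = (x - a)*(rational part) = [-x**2/20 - 7*x/3 - 11/7] / (x - a').
Simple pole: residue = g(a) at a = -5/4 - (1/12)*sqrt(193), which is -53/48 - (12097/324240)*sqrt(193).
The branch term is analytic at -5/4 + (1/12)*sqrt(193) and contributes nothing to the residue; only the rational part matters.
The factor x**2 + 5*x/2 + 2/9 splits as (x - a)(x - a') with a = -5/4 + (1/12)*sqrt(193), a' = -5/4 - (1/12)*sqrt(193). At the order-1 pole a set g(x) = (x - a)*(rational part) = [-x**2/20 - 7*x/3 - 11/7] / (x - a').
Simple pole: residue = g(a) at a = -5/4 + (1/12)*sqrt(193), which is -53/48 + (12097/324240)*sqrt(193).
List the singular points by increasing real part (a conjugate pair: the negative imaginary part first).


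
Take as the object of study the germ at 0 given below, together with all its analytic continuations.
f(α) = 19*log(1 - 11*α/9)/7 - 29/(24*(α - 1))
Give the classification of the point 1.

The denominator factor α - 1 vanishes at 1 and appears to the power 1; the numerator there equals -29/24, nonzero, and no other factor vanishes.
The branch terms are analytic at this point.
Hence a pole whose order is the multiplicity, 1.

The point is a pole of order 1.


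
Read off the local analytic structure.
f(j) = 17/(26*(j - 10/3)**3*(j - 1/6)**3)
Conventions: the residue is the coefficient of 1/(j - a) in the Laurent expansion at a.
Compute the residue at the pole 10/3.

The residue is 396576/32189287.

At the order-3 pole 10/3 set g(j) = (j - (10/3))^3*f(j) = 17/(26*(j - 1/6)**3).
Order-3 pole: residue = g''(a)/2; g''(10/3) = 793152/32189287, so the residue is 396576/32189287.


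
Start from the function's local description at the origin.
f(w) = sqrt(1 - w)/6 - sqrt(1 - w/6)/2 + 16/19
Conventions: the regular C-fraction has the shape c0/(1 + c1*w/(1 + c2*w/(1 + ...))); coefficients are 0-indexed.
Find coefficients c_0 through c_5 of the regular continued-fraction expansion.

The regular C-fraction coefficients are [29/57, 19/232, -47/87, -203/3008, -123323/189504, 626933/7769349].

Taylor coefficients (expand at 0): a_0 = 29/57, a_1 = -1/24, a_2 = -11/576, a_3 = -71/6912, a_4 = -2155/331776, a_5 = -18137/3981312.
c0 = a_0 = 29/57. Peel one level at a time: if S = 1 + c*w/S' with S'(0) = 1, then c is the w-coefficient of S and S' = c*w/(S - 1).
S_1 = c0/f = 1 + (19/232)*w + (893/20184)*w^2 + ...; c1 = 19/232.
S_2 = c1*w/(S_1 - 1) = 1 + (-47/87)*w + (-7/192)*w^2 + ...; c2 = -47/87.
S_3 = c2*w/(S_2 - 1) = 1 + (-203/3008)*w + (-3576367/81432576)*w^2 + ...; c3 = -203/3008.
S_4 = c3*w/(S_3 - 1) = 1 + (-123323/189504)*w + (13339/254016)*w^2 + ...; c4 = -123323/189504.
S_5 = c4*w/(S_4 - 1) = 1 + (626933/7769349)*w + ...; c5 = 626933/7769349.


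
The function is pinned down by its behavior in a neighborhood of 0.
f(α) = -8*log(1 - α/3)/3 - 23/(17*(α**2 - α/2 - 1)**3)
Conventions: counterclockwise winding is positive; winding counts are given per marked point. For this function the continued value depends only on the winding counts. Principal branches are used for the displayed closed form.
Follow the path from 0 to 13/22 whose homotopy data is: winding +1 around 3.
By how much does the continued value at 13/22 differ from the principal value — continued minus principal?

Continued minus principal equals -(16/3)*pi*i.

The rational part is single-valued and drops out of the difference; each branch term changes only by its own monodromy.
(-8/3)*log(1 - α/(3)): each positive loop around 3 adds 2*pi*i to the log, so winding +1 contributes (-8/3)*(1)*2*pi*i = -(16/3)*pi*i.
Summing the contributions at α = 13/22 gives -(16/3)*pi*i.


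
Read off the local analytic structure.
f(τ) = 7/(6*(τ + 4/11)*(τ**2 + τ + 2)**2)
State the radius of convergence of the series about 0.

Denominator factor (τ + 4/11): pole of order 1 at -4/11, modulus 4/11.
Denominator factor (τ**2 + τ + 2)^2: discriminant -7, complex-conjugate roots (-1/2) + ((1/2)*sqrt(7))*i and (-1/2) - ((1/2)*sqrt(7))*i; poles of order 2, moduli sqrt(2) and sqrt(2).
The radius of convergence is the smallest modulus among the singular points: 4/11.

The radius of convergence is 4/11.


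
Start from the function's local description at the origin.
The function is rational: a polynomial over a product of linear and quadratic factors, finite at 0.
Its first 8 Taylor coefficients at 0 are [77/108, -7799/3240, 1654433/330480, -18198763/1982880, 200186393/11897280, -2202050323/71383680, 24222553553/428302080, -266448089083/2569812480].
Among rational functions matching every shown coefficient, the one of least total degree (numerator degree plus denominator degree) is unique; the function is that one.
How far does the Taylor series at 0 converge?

The radius of convergence is 6/11.

No rational of total degree below 3 reproduces all 8 coefficients; solving the [2/1] Pade equations on them gives f(θ) = (11*θ**2/34 - 3*θ/5 + 7/18)/(θ + 6/11), whose expansion matches every shown term.
Denominator factor (θ + 6/11): pole of order 1 at -6/11, modulus 6/11.
The radius of convergence is the smallest modulus among the singular points: 6/11.


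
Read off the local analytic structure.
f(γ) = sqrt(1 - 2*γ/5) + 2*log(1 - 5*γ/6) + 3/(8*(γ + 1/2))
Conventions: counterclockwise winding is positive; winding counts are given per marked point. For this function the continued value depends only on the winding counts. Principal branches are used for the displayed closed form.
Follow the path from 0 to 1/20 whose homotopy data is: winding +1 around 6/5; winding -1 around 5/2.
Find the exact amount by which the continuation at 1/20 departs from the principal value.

The rational part is single-valued and drops out of the difference; each branch term changes only by its own monodromy.
(2)*log(1 - γ/(6/5)): each positive loop around 6/5 adds 2*pi*i to the log, so winding +1 contributes (2)*(1)*2*pi*i = (4)*pi*i.
(1)*sqrt(1 - γ/(5/2)): winding -1 is odd, the square root flips sign, contributing -2*(1)*sqrt(1 - (1/20)/(5/2)) = -2*(1)*sqrt(49/50) = -(7/5)*sqrt(2).
Summing the contributions at γ = 1/20 gives (-(7/5)*sqrt(2)) + ((4)*pi)*i.

Continued minus principal equals (-(7/5)*sqrt(2)) + ((4)*pi)*i.


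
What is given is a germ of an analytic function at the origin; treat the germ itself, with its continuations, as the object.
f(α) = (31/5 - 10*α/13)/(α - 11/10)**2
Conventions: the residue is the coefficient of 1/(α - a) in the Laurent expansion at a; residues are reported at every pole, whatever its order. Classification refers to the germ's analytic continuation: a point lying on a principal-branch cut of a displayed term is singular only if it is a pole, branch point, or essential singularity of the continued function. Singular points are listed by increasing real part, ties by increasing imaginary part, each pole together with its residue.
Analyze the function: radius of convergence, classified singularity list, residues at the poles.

Denominator factor (α - 11/10)^2: pole of order 2 at 11/10, modulus 11/10.
The radius of convergence is the smallest modulus among the singular points: 11/10.
At the order-2 pole 11/10 set g(α) = (α - (11/10))^2*f(α) = 31/5 - 10*α/13.
Order-2 pole: residue = g'(a); g'(11/10) = -10/13, so the residue is -10/13.

Radius of convergence at 0: 11/10.
At 11/10: a pole of order 2; residue -10/13.


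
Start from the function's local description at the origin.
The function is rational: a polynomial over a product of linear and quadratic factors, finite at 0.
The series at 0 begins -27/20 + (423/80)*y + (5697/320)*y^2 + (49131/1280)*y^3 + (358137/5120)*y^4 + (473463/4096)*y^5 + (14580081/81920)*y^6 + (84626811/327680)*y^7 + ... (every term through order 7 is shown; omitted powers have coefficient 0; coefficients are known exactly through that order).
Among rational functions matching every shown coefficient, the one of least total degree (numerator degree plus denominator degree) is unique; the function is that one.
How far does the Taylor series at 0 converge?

No rational of total degree below 4 reproduces all 8 coefficients; solving the [2/2] Pade equations on them gives f(y) = (9*y**2/32 + 9*y/2 - 27/40)/(y**2 - 11*y/8 + 1/2), whose expansion matches every shown term.
Denominator factor (y**2 - 11*y/8 + 1/2): discriminant -7/64, complex-conjugate roots (11/16) + ((1/16)*sqrt(7))*i and (11/16) - ((1/16)*sqrt(7))*i; poles of order 1, moduli (1/2)*sqrt(2) and (1/2)*sqrt(2).
The radius of convergence is the smallest modulus among the singular points: (1/2)*sqrt(2).

The radius of convergence is (1/2)*sqrt(2).


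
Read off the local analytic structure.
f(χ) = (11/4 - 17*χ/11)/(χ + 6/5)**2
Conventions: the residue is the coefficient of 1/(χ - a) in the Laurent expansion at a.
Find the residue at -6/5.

The residue is -17/11.

At the order-2 pole -6/5 set g(χ) = (χ - (-6/5))^2*f(χ) = 11/4 - 17*χ/11.
Order-2 pole: residue = g'(a); g'(-6/5) = -17/11, so the residue is -17/11.


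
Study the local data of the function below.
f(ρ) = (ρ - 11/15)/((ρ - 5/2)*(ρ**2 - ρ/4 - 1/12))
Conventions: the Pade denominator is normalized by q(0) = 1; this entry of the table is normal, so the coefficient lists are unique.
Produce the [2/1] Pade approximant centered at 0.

Taylor coefficients needed (expand at 0): a_0 = -88/25, a_1 = 1744/125, a_2 = -51712/625, a_3 = 1300576/3125.
Write the denominator as Q(ρ) = 1 + q1*ρ. Requiring Q*f - P = O(ρ^4) with deg P <= 2 kills the coefficients of ρ^3..ρ^3 in Q*f:
  ρ^3: a_3 + q1*a_2 = 0, i.e. 1300576/3125 + (-51712/625)*q1 = 0.
Solving this linear system: q1 = 40643/8080.
The numerator is Q*f truncated at degree 2: P0 = a_0 = -88/25; P1 = a_1 + q1*a_0 = -18957/5050; P2 = a_2 + q1*a_1 = -31713/2525.

The Pade approximant has numerator coefficients [-88/25, -18957/5050, -31713/2525]; denominator coefficients [1, 40643/8080].


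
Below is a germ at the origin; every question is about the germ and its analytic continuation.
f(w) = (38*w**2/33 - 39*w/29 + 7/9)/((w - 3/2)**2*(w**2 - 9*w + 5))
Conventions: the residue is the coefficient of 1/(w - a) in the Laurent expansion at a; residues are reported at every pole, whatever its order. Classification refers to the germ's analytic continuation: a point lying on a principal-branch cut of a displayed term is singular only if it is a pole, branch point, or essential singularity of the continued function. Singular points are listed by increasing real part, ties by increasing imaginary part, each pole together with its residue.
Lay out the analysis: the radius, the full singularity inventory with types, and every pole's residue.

Radius of convergence at 0: 9/2 - (1/2)*sqrt(61).
At 9/2 - (1/2)*sqrt(61): a pole of order 1; residue 7774/119625 - (350918/21891375)*sqrt(61).
At 3/2: a pole of order 2; residue -15548/119625.
At 9/2 + (1/2)*sqrt(61): a pole of order 1; residue 7774/119625 + (350918/21891375)*sqrt(61).

Denominator factor (w - 3/2)^2: pole of order 2 at 3/2, modulus 3/2.
Denominator factor (w**2 - 9*w + 5): discriminant 61, real irrational roots 9/2 + (1/2)*sqrt(61) and 9/2 - (1/2)*sqrt(61); poles of order 1, moduli 9/2 + (1/2)*sqrt(61) and 9/2 - (1/2)*sqrt(61).
The radius of convergence is the smallest modulus among the singular points: 9/2 - (1/2)*sqrt(61).
The factor w**2 - 9*w + 5 splits as (w - a)(w - a') with a = 9/2 - (1/2)*sqrt(61), a' = 9/2 + (1/2)*sqrt(61). At the order-1 pole a set g(w) = (w - a)*f(w) = [(38*w**2/33 - 39*w/29 + 7/9)/(w - 3/2)**2] / (w - a').
Simple pole: residue = g(a) at a = 9/2 - (1/2)*sqrt(61), which is 7774/119625 - (350918/21891375)*sqrt(61).
At the order-2 pole 3/2 set g(w) = (w - (3/2))^2*f(w) = (38*w**2/33 - 39*w/29 + 7/9)/(w**2 - 9*w + 5).
Order-2 pole: residue = g'(a); g'(3/2) = -15548/119625, so the residue is -15548/119625.
The factor w**2 - 9*w + 5 splits as (w - a)(w - a') with a = 9/2 + (1/2)*sqrt(61), a' = 9/2 - (1/2)*sqrt(61). At the order-1 pole a set g(w) = (w - a)*f(w) = [(38*w**2/33 - 39*w/29 + 7/9)/(w - 3/2)**2] / (w - a').
Simple pole: residue = g(a) at a = 9/2 + (1/2)*sqrt(61), which is 7774/119625 + (350918/21891375)*sqrt(61).
List the singular points by increasing real part (a conjugate pair: the negative imaginary part first).


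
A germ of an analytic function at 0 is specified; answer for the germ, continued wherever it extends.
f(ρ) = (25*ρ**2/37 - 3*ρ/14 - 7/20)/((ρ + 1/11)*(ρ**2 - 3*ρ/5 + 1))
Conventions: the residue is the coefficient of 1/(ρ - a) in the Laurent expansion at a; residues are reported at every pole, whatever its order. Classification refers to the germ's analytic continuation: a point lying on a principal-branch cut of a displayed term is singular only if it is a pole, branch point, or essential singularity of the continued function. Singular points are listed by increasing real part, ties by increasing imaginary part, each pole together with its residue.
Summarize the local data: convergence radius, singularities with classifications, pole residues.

Radius of convergence at 0: 1/11.
At -1/11: a pole of order 1; residue -203663/666148.
At (3/10) - ((1/10)*sqrt(91))*i: a pole of order 1; residue (653763/1332296) - ((1282479/121238936)*sqrt(91))*i.
At (3/10) + ((1/10)*sqrt(91))*i: a pole of order 1; residue (653763/1332296) + ((1282479/121238936)*sqrt(91))*i.

Denominator factor (ρ + 1/11): pole of order 1 at -1/11, modulus 1/11.
Denominator factor (ρ**2 - 3*ρ/5 + 1): discriminant -91/25, complex-conjugate roots (3/10) + ((1/10)*sqrt(91))*i and (3/10) - ((1/10)*sqrt(91))*i; poles of order 1, moduli 1 and 1.
The radius of convergence is the smallest modulus among the singular points: 1/11.
At the order-1 pole -1/11 set g(ρ) = (ρ - (-1/11))*f(ρ) = (25*ρ**2/37 - 3*ρ/14 - 7/20)/(ρ**2 - 3*ρ/5 + 1).
Simple pole: residue = g(a) at a = -1/11, which is -203663/666148.
The factor ρ**2 - 3*ρ/5 + 1 splits as (ρ - a)(ρ - a') with a = (3/10) - ((1/10)*sqrt(91))*i, a' = (3/10) + ((1/10)*sqrt(91))*i. At the order-1 pole a set g(ρ) = (ρ - a)*f(ρ) = [(25*ρ**2/37 - 3*ρ/14 - 7/20)/(ρ + 1/11)] / (ρ - a').
Simple pole: residue = g(a) at a = (3/10) - ((1/10)*sqrt(91))*i, which is (653763/1332296) - ((1282479/121238936)*sqrt(91))*i.
The factor ρ**2 - 3*ρ/5 + 1 splits as (ρ - a)(ρ - a') with a = (3/10) + ((1/10)*sqrt(91))*i, a' = (3/10) - ((1/10)*sqrt(91))*i. At the order-1 pole a set g(ρ) = (ρ - a)*f(ρ) = [(25*ρ**2/37 - 3*ρ/14 - 7/20)/(ρ + 1/11)] / (ρ - a').
Simple pole: residue = g(a) at a = (3/10) + ((1/10)*sqrt(91))*i, which is (653763/1332296) + ((1282479/121238936)*sqrt(91))*i.
List the singular points by increasing real part (a conjugate pair: the negative imaginary part first).


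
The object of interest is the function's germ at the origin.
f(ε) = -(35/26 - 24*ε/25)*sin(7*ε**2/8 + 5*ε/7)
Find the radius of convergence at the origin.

The radius of convergence is infinite.

The factor -sin(7*ε**2/8 + 5*ε/7) is entire and contributes no finite singular point.
The polynomial part has no poles.
No finite singular points: the Taylor series at 0 converges everywhere.


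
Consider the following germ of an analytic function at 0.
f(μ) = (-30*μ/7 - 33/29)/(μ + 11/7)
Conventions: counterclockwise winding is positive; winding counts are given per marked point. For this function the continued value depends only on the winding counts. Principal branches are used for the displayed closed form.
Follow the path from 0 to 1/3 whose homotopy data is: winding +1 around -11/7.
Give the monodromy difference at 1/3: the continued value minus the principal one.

Continued minus principal equals 0.

The function is rational, hence single-valued: continuing it around any pole returns the same value, so the difference is 0.


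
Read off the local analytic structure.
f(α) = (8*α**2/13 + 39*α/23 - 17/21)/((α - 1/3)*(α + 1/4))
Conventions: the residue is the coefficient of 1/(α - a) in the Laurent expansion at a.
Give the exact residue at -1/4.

At the order-1 pole -1/4 set g(α) = (α - (-1/4))*f(α) = (8*α**2/13 + 39*α/23 - 17/21)/(α - 1/3).
Simple pole: residue = g(a) at a = -1/4, which is 30013/14651.

The residue is 30013/14651.


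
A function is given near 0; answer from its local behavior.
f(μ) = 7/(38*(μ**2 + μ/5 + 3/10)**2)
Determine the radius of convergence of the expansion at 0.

Denominator factor (μ**2 + μ/5 + 3/10)^2: discriminant -29/25, complex-conjugate roots (-1/10) + ((1/10)*sqrt(29))*i and (-1/10) - ((1/10)*sqrt(29))*i; poles of order 2, moduli (1/10)*sqrt(30) and (1/10)*sqrt(30).
The radius of convergence is the smallest modulus among the singular points: (1/10)*sqrt(30).

The radius of convergence is (1/10)*sqrt(30).


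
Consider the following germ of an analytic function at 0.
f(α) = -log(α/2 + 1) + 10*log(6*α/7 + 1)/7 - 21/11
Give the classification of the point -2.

The term (-1)*log(1 - α/(-2)) has argument 1 - -2/(-2) = 0 at -2: a logarithmic (infinitely-sheeted) branch point; the remaining terms are analytic or single-valued there.

The point is a logarithmic branch point.


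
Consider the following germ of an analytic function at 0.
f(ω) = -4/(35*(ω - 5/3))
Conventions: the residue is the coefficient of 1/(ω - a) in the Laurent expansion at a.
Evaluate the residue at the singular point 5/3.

At the order-1 pole 5/3 set g(ω) = (ω - (5/3))*f(ω) = -4/35.
Simple pole: residue = g(a) at a = 5/3, which is -4/35.

The residue is -4/35.


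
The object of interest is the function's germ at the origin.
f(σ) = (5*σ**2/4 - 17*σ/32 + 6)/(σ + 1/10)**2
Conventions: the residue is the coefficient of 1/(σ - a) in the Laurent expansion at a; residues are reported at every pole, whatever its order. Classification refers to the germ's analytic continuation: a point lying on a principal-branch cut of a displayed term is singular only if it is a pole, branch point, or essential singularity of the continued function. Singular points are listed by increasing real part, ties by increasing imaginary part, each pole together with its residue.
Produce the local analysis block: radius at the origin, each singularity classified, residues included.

Denominator factor (σ + 1/10)^2: pole of order 2 at -1/10, modulus 1/10.
The radius of convergence is the smallest modulus among the singular points: 1/10.
At the order-2 pole -1/10 set g(σ) = (σ - (-1/10))^2*f(σ) = 5*σ**2/4 - 17*σ/32 + 6.
Order-2 pole: residue = g'(a); g'(-1/10) = -25/32, so the residue is -25/32.

Radius of convergence at 0: 1/10.
At -1/10: a pole of order 2; residue -25/32.


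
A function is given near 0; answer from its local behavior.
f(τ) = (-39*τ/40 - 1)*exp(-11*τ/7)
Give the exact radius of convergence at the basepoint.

The radius of convergence is infinite.

The factor exp(-11*τ/7) is entire and contributes no finite singular point.
The polynomial part has no poles.
No finite singular points: the Taylor series at 0 converges everywhere.


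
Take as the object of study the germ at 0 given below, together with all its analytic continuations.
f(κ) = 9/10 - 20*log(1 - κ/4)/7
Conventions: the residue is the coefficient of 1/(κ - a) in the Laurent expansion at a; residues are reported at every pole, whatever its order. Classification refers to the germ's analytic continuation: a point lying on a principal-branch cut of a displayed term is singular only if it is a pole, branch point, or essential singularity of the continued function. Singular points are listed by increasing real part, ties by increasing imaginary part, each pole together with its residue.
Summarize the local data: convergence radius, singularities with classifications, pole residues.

Branch term (-20/7)*log(1 - κ/(4)): its argument vanishes at κ = 4, a logarithmic branch point, modulus 4.
The radius of convergence is the smallest modulus among the singular points: 4.

Radius of convergence at 0: 4.
At 4: a logarithmic branch point.


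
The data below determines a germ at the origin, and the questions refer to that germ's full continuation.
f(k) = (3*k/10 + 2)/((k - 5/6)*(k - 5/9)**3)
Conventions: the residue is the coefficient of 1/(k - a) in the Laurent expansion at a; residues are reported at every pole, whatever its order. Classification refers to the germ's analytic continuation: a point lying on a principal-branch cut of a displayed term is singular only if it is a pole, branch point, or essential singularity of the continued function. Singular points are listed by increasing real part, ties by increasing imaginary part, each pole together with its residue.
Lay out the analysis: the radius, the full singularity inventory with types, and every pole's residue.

Radius of convergence at 0: 5/9.
At 5/9: a pole of order 3; residue -13122/125.
At 5/6: a pole of order 1; residue 13122/125.

Denominator factor (k - 5/9)^3: pole of order 3 at 5/9, modulus 5/9.
Denominator factor (k - 5/6): pole of order 1 at 5/6, modulus 5/6.
The radius of convergence is the smallest modulus among the singular points: 5/9.
At the order-3 pole 5/9 set g(k) = (k - (5/9))^3*f(k) = (3*k/10 + 2)/(k - 5/6).
Order-3 pole: residue = g''(a)/2; g''(5/9) = -26244/125, so the residue is -13122/125.
At the order-1 pole 5/6 set g(k) = (k - (5/6))*f(k) = (3*k/10 + 2)/(k - 5/9)**3.
Simple pole: residue = g(a) at a = 5/6, which is 13122/125.
List the singular points by increasing real part (a conjugate pair: the negative imaginary part first).


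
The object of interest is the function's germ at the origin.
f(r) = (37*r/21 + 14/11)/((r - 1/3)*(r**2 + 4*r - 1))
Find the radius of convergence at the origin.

Denominator factor (r**2 + 4*r - 1): discriminant 20, real irrational roots -2 + sqrt(5) and -2 - sqrt(5); poles of order 1, moduli -2 + sqrt(5) and 2 + sqrt(5).
Denominator factor (r - 1/3): pole of order 1 at 1/3, modulus 1/3.
The radius of convergence is the smallest modulus among the singular points: -2 + sqrt(5).

The radius of convergence is -2 + sqrt(5).


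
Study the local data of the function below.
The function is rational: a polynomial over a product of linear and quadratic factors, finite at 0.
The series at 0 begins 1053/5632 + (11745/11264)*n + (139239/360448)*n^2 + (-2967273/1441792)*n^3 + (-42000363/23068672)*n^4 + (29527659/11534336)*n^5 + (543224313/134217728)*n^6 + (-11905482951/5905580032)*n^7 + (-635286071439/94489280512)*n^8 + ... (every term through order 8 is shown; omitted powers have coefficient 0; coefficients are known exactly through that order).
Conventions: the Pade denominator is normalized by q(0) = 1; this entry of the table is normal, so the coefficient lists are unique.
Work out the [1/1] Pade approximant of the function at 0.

The Pade approximant has numerator coefficients [1053/5632, 25438293/26132480]; denominator coefficients [1, -1719/4640].

Taylor coefficients needed (read off): a_0 = 1053/5632, a_1 = 11745/11264, a_2 = 139239/360448.
Write the denominator as Q(n) = 1 + q1*n. Requiring Q*f - P = O(n^3) with deg P <= 1 kills the coefficients of n^2..n^2 in Q*f:
  n^2: a_2 + q1*a_1 = 0, i.e. 139239/360448 + (11745/11264)*q1 = 0.
Solving this linear system: q1 = -1719/4640.
The numerator is Q*f truncated at degree 1: P0 = a_0 = 1053/5632; P1 = a_1 + q1*a_0 = 25438293/26132480.


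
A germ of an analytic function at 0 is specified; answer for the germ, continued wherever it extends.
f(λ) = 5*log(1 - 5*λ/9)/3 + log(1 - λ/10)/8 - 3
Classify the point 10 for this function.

The point is a logarithmic branch point.

The term (1/8)*log(1 - λ/(10)) has argument 1 - 10/(10) = 0 at 10: a logarithmic (infinitely-sheeted) branch point; the remaining terms are analytic or single-valued there.


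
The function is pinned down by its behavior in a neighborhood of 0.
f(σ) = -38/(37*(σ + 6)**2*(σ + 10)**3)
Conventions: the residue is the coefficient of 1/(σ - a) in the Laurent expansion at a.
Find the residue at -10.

At the order-3 pole -10 set g(σ) = (σ - (-10))^3*f(σ) = -38/(37*(σ + 6)**2).
Order-3 pole: residue = g''(a)/2; g''(-10) = -57/2368, so the residue is -57/4736.

The residue is -57/4736.


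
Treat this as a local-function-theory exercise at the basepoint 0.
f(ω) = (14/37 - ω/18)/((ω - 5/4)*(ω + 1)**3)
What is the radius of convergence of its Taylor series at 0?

Denominator factor (ω - 5/4): pole of order 1 at 5/4, modulus 5/4.
Denominator factor (ω + 1)^3: pole of order 3 at -1, modulus 1.
The radius of convergence is the smallest modulus among the singular points: 1.

The radius of convergence is 1.


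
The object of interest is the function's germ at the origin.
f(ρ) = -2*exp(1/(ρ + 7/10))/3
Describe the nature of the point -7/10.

The exponent 1/(ρ - (-7/10)) has a pole at -7/10, so exp(1/(ρ - (-7/10))) takes every nonzero value near it: an essential singularity (not a pole of any order).

The point is an essential singularity.


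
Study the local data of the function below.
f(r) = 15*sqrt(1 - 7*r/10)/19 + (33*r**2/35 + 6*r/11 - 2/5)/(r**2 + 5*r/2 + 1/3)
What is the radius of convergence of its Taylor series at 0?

The radius of convergence is 5/4 - (1/12)*sqrt(177).

Denominator factor (r**2 + 5*r/2 + 1/3): discriminant 59/12, real irrational roots -5/4 + (1/12)*sqrt(177) and -5/4 - (1/12)*sqrt(177); poles of order 1, moduli 5/4 - (1/12)*sqrt(177) and 5/4 + (1/12)*sqrt(177).
Branch term (15/19)*sqrt(1 - r/(10/7)): its argument vanishes at r = 10/7, a square-root branch point, modulus 10/7.
The radius of convergence is the smallest modulus among the singular points: 5/4 - (1/12)*sqrt(177).
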